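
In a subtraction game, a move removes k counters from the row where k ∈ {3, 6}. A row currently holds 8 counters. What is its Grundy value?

Grundy values for subtraction set {3, 6}:
k:     0  1  2  3  4  5  6  7  8
g(k):  0  0  0  1  1  1  2  2  2
So g(8) = 2.

2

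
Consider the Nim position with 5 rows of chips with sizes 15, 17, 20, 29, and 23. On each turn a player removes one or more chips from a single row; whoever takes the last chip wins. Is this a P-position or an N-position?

P-position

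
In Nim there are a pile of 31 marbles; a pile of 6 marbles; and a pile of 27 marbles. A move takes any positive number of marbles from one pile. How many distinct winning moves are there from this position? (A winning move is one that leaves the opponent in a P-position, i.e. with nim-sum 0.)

3

Compute the nim-sum pairwise:
31 XOR 6 = 25
25 XOR 27 = 2
The overall nim-sum is X = 2. A pile of size p has a winning move iff p XOR X < p (reduce it to p XOR X).
  31: 31 XOR 2 = 29 < 31 — winning move (to 29).
  6: 6 XOR 2 = 4 < 6 — winning move (to 4).
  27: 27 XOR 2 = 25 < 27 — winning move (to 25).
That gives 3 winning moves.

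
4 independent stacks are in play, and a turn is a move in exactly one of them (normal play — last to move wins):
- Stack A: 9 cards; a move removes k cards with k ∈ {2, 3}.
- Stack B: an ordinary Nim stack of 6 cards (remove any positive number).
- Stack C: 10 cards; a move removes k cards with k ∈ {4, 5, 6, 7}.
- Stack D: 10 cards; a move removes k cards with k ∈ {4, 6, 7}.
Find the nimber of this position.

4

Build the Grundy sequence for stack A with g(k) = mex{g(k−s) : s ∈ {2, 3}, s ≤ k}:
g(0) = mex{} = 0
g(1) = mex{} = 0
g(2) = mex{0} = 1
g(3) = mex{0} = 1
g(4) = mex{0,1} = 2
g(5) = mex{1} = 0
g(6) = mex{1,2} = 0
g(7) = mex{0,2} = 1
g(8) = mex{0} = 1
g(9) = mex{0,1} = 2
So g(9) = 2.
Stack B is a plain Nim stack of size 6, so its Grundy value is 6.
Build the Grundy sequence for stack C with g(k) = mex{g(k−s) : s ∈ {4, 5, 6, 7}, s ≤ k}:
g(0) = mex{} = 0
g(1) = mex{} = 0
g(2) = mex{} = 0
g(3) = mex{} = 0
g(4) = mex{0} = 1
g(5) = mex{0} = 1
g(6) = mex{0} = 1
g(7) = mex{0} = 1
g(8) = mex{0,1} = 2
g(9) = mex{0,1} = 2
g(10) = mex{0,1} = 2
So g(10) = 2.
For stack D, compute g(0), g(1), … with moves {4, 6, 7}:
g(0) = mex{} = 0
g(1) = mex{} = 0
g(2) = mex{} = 0
g(3) = mex{} = 0
g(4) = mex{0} = 1
g(5) = mex{0} = 1
g(6) = mex{0} = 1
g(7) = mex{0} = 1
g(8) = mex{0,1} = 2
g(9) = mex{0,1} = 2
g(10) = mex{0,1} = 2
So g(10) = 2.
By the Sprague-Grundy theorem, the Grundy value of a sum of independent games is the XOR of the component values.
Combined value = 2 XOR 6 XOR 2 XOR 2 = 4.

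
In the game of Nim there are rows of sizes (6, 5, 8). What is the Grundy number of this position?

In binary:
  0110  (6)
  0101  (5)
  1000  (8)
  ----
  1011  (11)

11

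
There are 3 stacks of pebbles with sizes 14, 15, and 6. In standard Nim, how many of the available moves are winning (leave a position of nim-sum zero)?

3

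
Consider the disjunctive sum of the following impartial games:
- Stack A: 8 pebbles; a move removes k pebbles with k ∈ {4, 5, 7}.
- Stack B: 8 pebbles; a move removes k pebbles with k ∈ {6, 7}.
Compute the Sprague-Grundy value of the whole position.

3

Build the Grundy sequence for stack A with g(k) = mex{g(k−s) : s ∈ {4, 5, 7}, s ≤ k}:
g(0) = mex{} = 0
g(1) = mex{} = 0
g(2) = mex{} = 0
g(3) = mex{} = 0
g(4) = mex{0} = 1
g(5) = mex{0} = 1
g(6) = mex{0} = 1
g(7) = mex{0} = 1
g(8) = mex{0,1} = 2
So g(8) = 2.
For stack B, compute g(0), g(1), … with moves {6, 7}:
g(0) = mex{} = 0
g(1) = mex{} = 0
g(2) = mex{} = 0
g(3) = mex{} = 0
g(4) = mex{} = 0
g(5) = mex{} = 0
g(6) = mex{0} = 1
g(7) = mex{0} = 1
g(8) = mex{0} = 1
So g(8) = 1.
The value of a disjunctive sum is the nim-sum of the parts.
Combined value = 2 XOR 1 = 3.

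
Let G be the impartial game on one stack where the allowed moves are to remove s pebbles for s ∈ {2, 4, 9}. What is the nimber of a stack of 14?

1

Grundy values for subtraction set {2, 4, 9}:
k:     0  1  2  3  4  5  6  7  8  9 10 11 12 13 14
g(k):  0  0  1  1  2  2  0  0  1  1  2  2  0  0  1
So g(14) = 1.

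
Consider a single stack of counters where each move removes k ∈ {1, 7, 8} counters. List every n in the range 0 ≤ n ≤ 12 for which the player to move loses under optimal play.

Build the Grundy sequence with g(k) = mex{g(k−s) : s ∈ {1, 7, 8}, s ≤ k}:
g(0) = mex{} = 0
g(1) = mex{0} = 1
g(2) = mex{1} = 0
g(3) = mex{0} = 1
g(4) = mex{1} = 0
g(5) = mex{0} = 1
g(6) = mex{1} = 0
g(7) = mex{0} = 1
g(8) = mex{0,1} = 2
g(9) = mex{0,1,2} = 3
g(10) = mex{0,1,3} = 2
g(11) = mex{0,1,2} = 3
g(12) = mex{0,1,3} = 2
The P-positions (g = 0) in 0..12 are 0, 2, 4, 6.

0, 2, 4, 6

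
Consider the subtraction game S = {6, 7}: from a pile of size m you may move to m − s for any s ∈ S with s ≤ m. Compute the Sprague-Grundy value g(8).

1

Grundy values for subtraction set {6, 7}:
g(0) = mex{} = 0
g(1) = mex{} = 0
g(2) = mex{} = 0
g(3) = mex{} = 0
g(4) = mex{} = 0
g(5) = mex{} = 0
g(6) = mex{0} = 1
g(7) = mex{0} = 1
g(8) = mex{0} = 1
So g(8) = 1.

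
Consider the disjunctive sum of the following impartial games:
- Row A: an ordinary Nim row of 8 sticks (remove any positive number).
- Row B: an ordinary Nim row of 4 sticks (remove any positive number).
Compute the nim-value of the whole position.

12

Row A is a plain Nim row of size 8, so its Grundy value is 8.
Row B is a plain Nim row of size 4, so its Grundy value is 4.
The value of a disjunctive sum is the nim-sum of the parts.
Combined value = 8 ⊕ 4 = 12.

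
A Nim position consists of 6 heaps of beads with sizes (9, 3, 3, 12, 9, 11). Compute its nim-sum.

7

Compute the nim-sum pairwise:
9 ⊕ 3 = 10
10 ⊕ 3 = 9
9 ⊕ 12 = 5
5 ⊕ 9 = 12
12 ⊕ 11 = 7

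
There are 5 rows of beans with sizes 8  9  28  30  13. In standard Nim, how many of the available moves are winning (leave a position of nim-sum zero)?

Write each in binary and XOR column by column:
  01000  (8)
  01001  (9)
  11100  (28)
  11110  (30)
  01101  (13)
  -----
  01110  (14)
The overall nim-sum is X = 14. A row of size p has a winning move iff p XOR X < p (reduce it to p XOR X).
  8: 8 XOR 14 = 6 < 8 — winning move (to 6).
  9: 9 XOR 14 = 7 < 9 — winning move (to 7).
  28: 28 XOR 14 = 18 < 28 — winning move (to 18).
  30: 30 XOR 14 = 16 < 30 — winning move (to 16).
  13: 13 XOR 14 = 3 < 13 — winning move (to 3).
That gives 5 winning moves.

5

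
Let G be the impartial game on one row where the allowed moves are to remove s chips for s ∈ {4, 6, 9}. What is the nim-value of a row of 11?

Grundy values for subtraction set {4, 6, 9}:
k:     0  1  2  3  4  5  6  7  8  9 10 11
g(k):  0  0  0  0  1  1  1  1  2  2  2  2
So g(11) = 2.

2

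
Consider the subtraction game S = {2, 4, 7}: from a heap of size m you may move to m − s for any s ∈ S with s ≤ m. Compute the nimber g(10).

Compute g(0), g(1), … for moves {2, 4, 7}:
k:     0  1  2  3  4  5  6  7  8  9 10
g(k):  0  0  1  1  2  2  0  3  1  0  2
So g(10) = 2.

2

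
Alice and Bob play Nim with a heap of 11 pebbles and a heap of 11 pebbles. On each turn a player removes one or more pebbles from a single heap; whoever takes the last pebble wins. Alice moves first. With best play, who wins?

Nim-sum: 11 ⊕ 11 = 0.
The nim-sum is 0, so this is a P-position: the player to move is in a losing position under optimal play; Alice is about to move from it and so loses — Bob wins.

Bob wins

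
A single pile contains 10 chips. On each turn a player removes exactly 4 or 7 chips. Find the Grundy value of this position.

Compute g(0), g(1), … for moves {4, 7}:
k:     0  1  2  3  4  5  6  7  8  9 10
g(k):  0  0  0  0  1  1  1  1  2  2  2
So g(10) = 2.

2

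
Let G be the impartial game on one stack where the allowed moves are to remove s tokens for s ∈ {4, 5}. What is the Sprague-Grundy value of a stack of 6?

1

Compute g(0), g(1), … for moves {4, 5}:
g(0) = mex{} = 0
g(1) = mex{} = 0
g(2) = mex{} = 0
g(3) = mex{} = 0
g(4) = mex{0} = 1
g(5) = mex{0} = 1
g(6) = mex{0} = 1
So g(6) = 1.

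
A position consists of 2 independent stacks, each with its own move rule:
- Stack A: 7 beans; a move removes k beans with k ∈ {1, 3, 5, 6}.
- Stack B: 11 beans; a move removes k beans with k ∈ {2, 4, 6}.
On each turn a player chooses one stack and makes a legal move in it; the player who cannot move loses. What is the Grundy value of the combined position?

Build the Grundy sequence for stack A with g(k) = mex{g(k−s) : s ∈ {1, 3, 5, 6}, s ≤ k}:
k:     0  1  2  3  4  5  6  7
g(k):  0  1  0  1  0  1  2  3
So g(7) = 3.
Build the Grundy sequence for stack B with g(k) = mex{g(k−s) : s ∈ {2, 4, 6}, s ≤ k}:
k:     0  1  2  3  4  5  6  7  8  9 10 11
g(k):  0  0  1  1  2  2  3  3  0  0  1  1
So g(11) = 1.
The value of a disjunctive sum is the nim-sum of the parts.
Combined value = 3 XOR 1 = 2.

2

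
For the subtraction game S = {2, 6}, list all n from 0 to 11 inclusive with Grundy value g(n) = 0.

Build the Grundy sequence with g(k) = mex{g(k−s) : s ∈ {2, 6}, s ≤ k}:
g(0) = mex{} = 0
g(1) = mex{} = 0
g(2) = mex{0} = 1
g(3) = mex{0} = 1
g(4) = mex{1} = 0
g(5) = mex{1} = 0
g(6) = mex{0} = 1
g(7) = mex{0} = 1
g(8) = mex{1} = 0
g(9) = mex{1} = 0
g(10) = mex{0} = 1
g(11) = mex{0} = 1
The P-positions (g = 0) in 0..11 are 0, 1, 4, 5, 8, 9.

0, 1, 4, 5, 8, 9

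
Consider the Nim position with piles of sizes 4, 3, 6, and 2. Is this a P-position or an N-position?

N-position

Compute the nim-sum pairwise:
4 ^ 3 = 7
7 ^ 6 = 1
1 ^ 2 = 3
The nim-sum is 3 ≠ 0, so this is an N-position: the player to move can win.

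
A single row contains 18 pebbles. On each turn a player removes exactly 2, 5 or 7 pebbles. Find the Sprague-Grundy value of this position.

Build the Grundy sequence with g(k) = mex{g(k−s) : s ∈ {2, 5, 7}, s ≤ k}:
k:     0  1  2  3  4  5  6  7  8  9 10 11 12 13 14 15 16 17 18
g(k):  0  0  1  1  0  2  1  3  2  2  0  3  1  0  0  1  1  2  2
So g(18) = 2.

2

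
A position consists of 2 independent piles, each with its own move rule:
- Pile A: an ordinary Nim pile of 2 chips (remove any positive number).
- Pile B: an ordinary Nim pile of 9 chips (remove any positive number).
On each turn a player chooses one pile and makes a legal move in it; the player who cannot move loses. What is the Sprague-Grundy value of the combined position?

Pile A is a plain Nim pile of size 2, so its Grundy value is 2.
Pile B is a plain Nim pile of size 9, so its Grundy value is 9.
The value of a disjunctive sum is the nim-sum of the parts.
Combined value = 2 XOR 9 = 11.

11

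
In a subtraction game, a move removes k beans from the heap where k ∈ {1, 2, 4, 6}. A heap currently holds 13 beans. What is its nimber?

2

Compute g(0), g(1), … for moves {1, 2, 4, 6}:
g(0) = mex{} = 0
g(1) = mex{0} = 1
g(2) = mex{0,1} = 2
g(3) = mex{1,2} = 0
g(4) = mex{0,2} = 1
g(5) = mex{0,1} = 2
g(6) = mex{0,1,2} = 3
g(7) = mex{0,1,2,3} = 4
g(8) = mex{1,2,3,4} = 0
g(9) = mex{0,2,4} = 1
g(10) = mex{0,1,3} = 2
g(11) = mex{1,2,4} = 0
g(12) = mex{0,2,3} = 1
g(13) = mex{0,1,4} = 2
So g(13) = 2.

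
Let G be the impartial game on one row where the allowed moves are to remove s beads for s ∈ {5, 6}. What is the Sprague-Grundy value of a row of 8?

1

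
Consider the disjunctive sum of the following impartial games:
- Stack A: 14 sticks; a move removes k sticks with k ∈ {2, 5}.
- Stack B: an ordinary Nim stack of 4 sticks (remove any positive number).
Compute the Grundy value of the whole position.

4

For stack A, compute g(0), g(1), … with moves {2, 5}:
g(0) = mex{} = 0
g(1) = mex{} = 0
g(2) = mex{0} = 1
g(3) = mex{0} = 1
g(4) = mex{1} = 0
g(5) = mex{0,1} = 2
g(6) = mex{0} = 1
g(7) = mex{1,2} = 0
g(8) = mex{1} = 0
g(9) = mex{0} = 1
g(10) = mex{0,2} = 1
g(11) = mex{1} = 0
g(12) = mex{0,1} = 2
g(13) = mex{0} = 1
g(14) = mex{1,2} = 0
So g(14) = 0.
Stack B is a plain Nim stack of size 4, so its Grundy value is 4.
By the Sprague-Grundy theorem, the Grundy value of a sum of independent games is the XOR of the component values.
Combined value = 0 XOR 4 = 4.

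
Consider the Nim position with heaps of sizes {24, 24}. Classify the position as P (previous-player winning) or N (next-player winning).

P-position

Nim-sum: 24 XOR 24 = 0.
The nim-sum is 0, so this is a P-position: the player to move is in a losing position under optimal play.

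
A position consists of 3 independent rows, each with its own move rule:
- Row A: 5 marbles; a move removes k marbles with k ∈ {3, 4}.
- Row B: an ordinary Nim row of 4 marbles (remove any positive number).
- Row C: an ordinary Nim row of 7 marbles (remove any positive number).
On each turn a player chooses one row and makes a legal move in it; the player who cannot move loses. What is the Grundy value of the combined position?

2

Grundy values for row A (subtraction set {3, 4}):
k:     0  1  2  3  4  5
g(k):  0  0  0  1  1  1
So g(5) = 1.
Row B is a plain Nim row of size 4, so its Grundy value is 4.
Row C is a plain Nim row of size 7, so its Grundy value is 7.
The value of a disjunctive sum is the nim-sum of the parts.
Combined value = 1 XOR 4 XOR 7 = 2.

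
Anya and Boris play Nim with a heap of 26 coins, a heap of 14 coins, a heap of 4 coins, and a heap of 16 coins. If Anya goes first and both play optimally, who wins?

Boris wins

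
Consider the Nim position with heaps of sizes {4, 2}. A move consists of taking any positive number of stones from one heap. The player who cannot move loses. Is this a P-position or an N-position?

In binary:
  100  (4)
  010  (2)
  ---
  110  (6)
The nim-sum is 6 ≠ 0, so this is an N-position: the player to move can win.

N-position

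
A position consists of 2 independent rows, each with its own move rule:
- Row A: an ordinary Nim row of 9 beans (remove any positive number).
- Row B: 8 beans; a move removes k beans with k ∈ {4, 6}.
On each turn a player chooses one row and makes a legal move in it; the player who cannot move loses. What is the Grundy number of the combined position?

11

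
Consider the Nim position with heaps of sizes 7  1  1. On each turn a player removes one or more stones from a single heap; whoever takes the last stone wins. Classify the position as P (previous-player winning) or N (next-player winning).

N-position

Nim-sum: 7 ⊕ 1 ⊕ 1 = 7.
The nim-sum is 7 ≠ 0, so this is an N-position: the player to move can win.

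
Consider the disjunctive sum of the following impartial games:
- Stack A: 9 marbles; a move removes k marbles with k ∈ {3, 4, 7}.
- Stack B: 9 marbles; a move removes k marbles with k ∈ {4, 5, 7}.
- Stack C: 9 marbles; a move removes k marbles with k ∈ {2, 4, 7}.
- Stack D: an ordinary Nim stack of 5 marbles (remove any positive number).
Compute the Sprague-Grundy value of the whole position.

4

For stack A, compute g(0), g(1), … with moves {3, 4, 7}:
g(0) = mex{} = 0
g(1) = mex{} = 0
g(2) = mex{} = 0
g(3) = mex{0} = 1
g(4) = mex{0} = 1
g(5) = mex{0} = 1
g(6) = mex{0,1} = 2
g(7) = mex{0,1} = 2
g(8) = mex{0,1} = 2
g(9) = mex{0,1,2} = 3
So g(9) = 3.
Build the Grundy sequence for stack B with g(k) = mex{g(k−s) : s ∈ {4, 5, 7}, s ≤ k}:
k:     0  1  2  3  4  5  6  7  8  9
g(k):  0  0  0  0  1  1  1  1  2  2
So g(9) = 2.
For stack C, compute g(0), g(1), … with moves {2, 4, 7}:
k:     0  1  2  3  4  5  6  7  8  9
g(k):  0  0  1  1  2  2  0  3  1  0
So g(9) = 0.
Stack D is a plain Nim stack of size 5, so its Grundy value is 5.
The value of a disjunctive sum is the nim-sum of the parts.
Combined value = 3 ⊕ 2 ⊕ 0 ⊕ 5 = 4.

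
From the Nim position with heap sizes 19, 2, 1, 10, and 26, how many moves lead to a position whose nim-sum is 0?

0

Compute the nim-sum pairwise:
19 XOR 2 = 17
17 XOR 1 = 16
16 XOR 10 = 26
26 XOR 26 = 0
The nim-sum is already 0, so every move leaves a nonzero nim-sum — there are no winning moves.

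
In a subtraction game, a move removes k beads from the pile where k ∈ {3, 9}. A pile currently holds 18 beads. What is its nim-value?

0

Grundy values for subtraction set {3, 9}:
k:     0  1  2  3  4  5  6  7  8  9 10 11 12 13 14 15 16 17 18
g(k):  0  0  0  1  1  1  0  0  0  1  1  1  0  0  0  1  1  1  0
So g(18) = 0.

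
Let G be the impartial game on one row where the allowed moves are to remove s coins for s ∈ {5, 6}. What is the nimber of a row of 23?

0

Grundy values for subtraction set {5, 6}:
k:     0  1  2  3  4  5  6  7  8  9 10 11 12 13 14 15 16 17 18 19 20 21 22 23
g(k):  0  0  0  0  0  1  1  1  1  1  2  0  0  0  0  0  1  1  1  1  1  2  0  0
So g(23) = 0.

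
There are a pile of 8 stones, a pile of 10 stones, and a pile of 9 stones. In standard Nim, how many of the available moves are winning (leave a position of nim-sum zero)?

3

Compute the nim-sum pairwise:
8 ^ 10 = 2
2 ^ 9 = 11
The overall nim-sum is X = 11. A pile of size p has a winning move iff p XOR X < p (reduce it to p XOR X).
  8: 8 XOR 11 = 3 < 8 — winning move (to 3).
  10: 10 XOR 11 = 1 < 10 — winning move (to 1).
  9: 9 XOR 11 = 2 < 9 — winning move (to 2).
That gives 3 winning moves.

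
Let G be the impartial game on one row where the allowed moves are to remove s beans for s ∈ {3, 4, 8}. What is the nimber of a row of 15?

1

Compute g(0), g(1), … for moves {3, 4, 8}:
k:     0  1  2  3  4  5  6  7  8  9 10 11 12 13 14 15
g(k):  0  0  0  1  1  1  2  0  2  3  1  3  0  0  0  1
So g(15) = 1.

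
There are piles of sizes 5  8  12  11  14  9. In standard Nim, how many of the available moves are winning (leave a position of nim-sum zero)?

5

Write each in binary and XOR column by column:
  0101  (5)
  1000  (8)
  1100  (12)
  1011  (11)
  1110  (14)
  1001  (9)
  ----
  1101  (13)
The overall nim-sum is X = 13. A pile of size p has a winning move iff p XOR X < p (reduce it to p XOR X).
  5: 5 XOR 13 = 8 ≥ 5 — no move.
  8: 8 XOR 13 = 5 < 8 — winning move (to 5).
  12: 12 XOR 13 = 1 < 12 — winning move (to 1).
  11: 11 XOR 13 = 6 < 11 — winning move (to 6).
  14: 14 XOR 13 = 3 < 14 — winning move (to 3).
  9: 9 XOR 13 = 4 < 9 — winning move (to 4).
That gives 5 winning moves.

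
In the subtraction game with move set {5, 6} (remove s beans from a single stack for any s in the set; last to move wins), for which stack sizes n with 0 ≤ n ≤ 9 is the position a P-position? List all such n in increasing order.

0, 1, 2, 3, 4

Build the Grundy sequence with g(k) = mex{g(k−s) : s ∈ {5, 6}, s ≤ k}:
g(0) = mex{} = 0
g(1) = mex{} = 0
g(2) = mex{} = 0
g(3) = mex{} = 0
g(4) = mex{} = 0
g(5) = mex{0} = 1
g(6) = mex{0} = 1
g(7) = mex{0} = 1
g(8) = mex{0} = 1
g(9) = mex{0} = 1
The P-positions (g = 0) in 0..9 are 0, 1, 2, 3, 4.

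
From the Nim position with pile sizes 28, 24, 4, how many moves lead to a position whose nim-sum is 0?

Compute the nim-sum pairwise:
28 ^ 24 = 4
4 ^ 4 = 0
The nim-sum is already 0, so every move leaves a nonzero nim-sum — there are no winning moves.

0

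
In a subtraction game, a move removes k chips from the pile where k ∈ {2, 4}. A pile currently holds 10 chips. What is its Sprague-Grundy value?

2

Compute g(0), g(1), … for moves {2, 4}:
k:     0  1  2  3  4  5  6  7  8  9 10
g(k):  0  0  1  1  2  2  0  0  1  1  2
So g(10) = 2.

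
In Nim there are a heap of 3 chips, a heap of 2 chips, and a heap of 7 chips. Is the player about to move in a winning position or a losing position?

Winning position

Compute the nim-sum pairwise:
3 ⊕ 2 = 1
1 ⊕ 7 = 6
The nim-sum is 6 ≠ 0, so this is an N-position: the player to move can win.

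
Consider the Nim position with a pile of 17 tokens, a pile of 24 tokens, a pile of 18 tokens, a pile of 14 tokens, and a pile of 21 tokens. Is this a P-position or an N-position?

P-position

In binary:
  10001  (17)
  11000  (24)
  10010  (18)
  01110  (14)
  10101  (21)
  -----
  00000  (0)
The nim-sum is 0, so this is a P-position: the player to move is in a losing position under optimal play.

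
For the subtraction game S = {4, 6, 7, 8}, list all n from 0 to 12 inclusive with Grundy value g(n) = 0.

0, 1, 2, 3, 12

Compute g(0), g(1), … for moves {4, 6, 7, 8}:
g(0) = mex{} = 0
g(1) = mex{} = 0
g(2) = mex{} = 0
g(3) = mex{} = 0
g(4) = mex{0} = 1
g(5) = mex{0} = 1
g(6) = mex{0} = 1
g(7) = mex{0} = 1
g(8) = mex{0,1} = 2
g(9) = mex{0,1} = 2
g(10) = mex{0,1} = 2
g(11) = mex{0,1} = 2
g(12) = mex{1,2} = 0
The P-positions (g = 0) in 0..12 are 0, 1, 2, 3, 12.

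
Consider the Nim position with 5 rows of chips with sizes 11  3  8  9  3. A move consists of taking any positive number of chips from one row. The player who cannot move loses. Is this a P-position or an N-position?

Nim-sum: 11 ^ 3 ^ 8 ^ 9 ^ 3 = 10.
The nim-sum is 10 ≠ 0, so this is an N-position: the player to move can win.

N-position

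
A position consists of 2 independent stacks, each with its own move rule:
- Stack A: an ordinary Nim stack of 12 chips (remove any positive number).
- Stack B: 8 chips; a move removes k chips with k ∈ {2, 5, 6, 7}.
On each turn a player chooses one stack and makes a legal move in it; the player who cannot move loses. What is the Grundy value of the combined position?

14

Stack A is a plain Nim stack of size 12, so its Grundy value is 12.
For stack B, compute g(0), g(1), … with moves {2, 5, 6, 7}:
g(0) = mex{} = 0
g(1) = mex{} = 0
g(2) = mex{0} = 1
g(3) = mex{0} = 1
g(4) = mex{1} = 0
g(5) = mex{0,1} = 2
g(6) = mex{0} = 1
g(7) = mex{0,1,2} = 3
g(8) = mex{0,1} = 2
So g(8) = 2.
The value of a disjunctive sum is the nim-sum of the parts.
Combined value = 12 XOR 2 = 14.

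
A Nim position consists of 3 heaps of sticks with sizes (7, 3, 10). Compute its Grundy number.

14

Bitwise XOR of the heap sizes:
  0111  (7)
  0011  (3)
  1010  (10)
  ----
  1110  (14)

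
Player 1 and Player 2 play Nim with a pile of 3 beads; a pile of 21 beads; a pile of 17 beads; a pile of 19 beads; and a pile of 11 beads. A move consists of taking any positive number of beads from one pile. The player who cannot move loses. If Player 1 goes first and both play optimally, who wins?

Player 1 wins

Compute the nim-sum pairwise:
3 XOR 21 = 22
22 XOR 17 = 7
7 XOR 19 = 20
20 XOR 11 = 31
The nim-sum is 31 ≠ 0, so this is an N-position: the player to move can win; Player 1 has a winning move.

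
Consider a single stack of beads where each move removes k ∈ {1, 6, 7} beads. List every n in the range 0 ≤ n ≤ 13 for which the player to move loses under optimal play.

0, 2, 4, 12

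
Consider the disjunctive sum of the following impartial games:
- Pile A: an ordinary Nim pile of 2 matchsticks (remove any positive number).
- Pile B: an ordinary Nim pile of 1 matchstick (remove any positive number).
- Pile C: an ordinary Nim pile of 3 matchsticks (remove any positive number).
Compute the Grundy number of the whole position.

0

Pile A is a plain Nim pile of size 2, so its Grundy value is 2.
Pile B is a plain Nim pile of size 1, so its Grundy value is 1.
Pile C is a plain Nim pile of size 3, so its Grundy value is 3.
The value of a disjunctive sum is the nim-sum of the parts.
Combined value = 2 ⊕ 1 ⊕ 3 = 0.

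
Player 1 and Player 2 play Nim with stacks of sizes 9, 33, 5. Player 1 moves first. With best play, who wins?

Write each in binary and XOR column by column:
  001001  (9)
  100001  (33)
  000101  (5)
  ------
  101101  (45)
The nim-sum is 45 ≠ 0, so this is an N-position: the player to move can win; Player 1 has a winning move.

Player 1 wins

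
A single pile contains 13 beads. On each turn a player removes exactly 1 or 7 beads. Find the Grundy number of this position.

1

Grundy values for subtraction set {1, 7}:
k:     0  1  2  3  4  5  6  7  8  9 10 11 12 13
g(k):  0  1  0  1  0  1  0  1  0  1  0  1  0  1
So g(13) = 1.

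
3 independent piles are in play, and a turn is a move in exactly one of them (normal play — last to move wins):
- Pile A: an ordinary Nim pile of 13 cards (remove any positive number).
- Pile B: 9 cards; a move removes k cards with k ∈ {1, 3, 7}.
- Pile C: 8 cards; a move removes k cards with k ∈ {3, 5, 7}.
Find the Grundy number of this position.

14

Pile A is a plain Nim pile of size 13, so its Grundy value is 13.
Build the Grundy sequence for pile B with g(k) = mex{g(k−s) : s ∈ {1, 3, 7}, s ≤ k}:
g(0) = mex{} = 0
g(1) = mex{0} = 1
g(2) = mex{1} = 0
g(3) = mex{0} = 1
g(4) = mex{1} = 0
g(5) = mex{0} = 1
g(6) = mex{1} = 0
g(7) = mex{0} = 1
g(8) = mex{1} = 0
g(9) = mex{0} = 1
So g(9) = 1.
For pile C, compute g(0), g(1), … with moves {3, 5, 7}:
k:     0  1  2  3  4  5  6  7  8
g(k):  0  0  0  1  1  1  2  2  2
So g(8) = 2.
The value of a disjunctive sum is the nim-sum of the parts.
Combined value = 13 ⊕ 1 ⊕ 2 = 14.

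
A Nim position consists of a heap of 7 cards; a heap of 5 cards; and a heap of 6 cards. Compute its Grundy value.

4

Compute the nim-sum pairwise:
7 ^ 5 = 2
2 ^ 6 = 4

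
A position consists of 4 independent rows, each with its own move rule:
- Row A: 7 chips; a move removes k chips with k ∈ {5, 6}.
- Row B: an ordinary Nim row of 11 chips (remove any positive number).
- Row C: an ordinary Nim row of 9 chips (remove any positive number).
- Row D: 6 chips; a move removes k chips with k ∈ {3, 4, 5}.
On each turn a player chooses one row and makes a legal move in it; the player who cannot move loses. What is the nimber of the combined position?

For row A, compute g(0), g(1), … with moves {5, 6}:
g(0) = mex{} = 0
g(1) = mex{} = 0
g(2) = mex{} = 0
g(3) = mex{} = 0
g(4) = mex{} = 0
g(5) = mex{0} = 1
g(6) = mex{0} = 1
g(7) = mex{0} = 1
So g(7) = 1.
Row B is a plain Nim row of size 11, so its Grundy value is 11.
Row C is a plain Nim row of size 9, so its Grundy value is 9.
Build the Grundy sequence for row D with g(k) = mex{g(k−s) : s ∈ {3, 4, 5}, s ≤ k}:
k:     0  1  2  3  4  5  6
g(k):  0  0  0  1  1  1  2
So g(6) = 2.
The value of a disjunctive sum is the nim-sum of the parts.
Combined value = 1 XOR 11 XOR 9 XOR 2 = 1.

1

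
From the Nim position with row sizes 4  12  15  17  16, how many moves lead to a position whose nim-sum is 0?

3

Nim-sum: 4 ⊕ 12 ⊕ 15 ⊕ 17 ⊕ 16 = 6.
The overall nim-sum is X = 6. A row of size p has a winning move iff p XOR X < p (reduce it to p XOR X).
  4: 4 XOR 6 = 2 < 4 — winning move (to 2).
  12: 12 XOR 6 = 10 < 12 — winning move (to 10).
  15: 15 XOR 6 = 9 < 15 — winning move (to 9).
  17: 17 XOR 6 = 23 ≥ 17 — no move.
  16: 16 XOR 6 = 22 ≥ 16 — no move.
That gives 3 winning moves.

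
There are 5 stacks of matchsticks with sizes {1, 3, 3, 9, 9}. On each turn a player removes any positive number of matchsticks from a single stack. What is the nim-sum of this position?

Nim-sum: 1 ^ 3 ^ 3 ^ 9 ^ 9 = 1.

1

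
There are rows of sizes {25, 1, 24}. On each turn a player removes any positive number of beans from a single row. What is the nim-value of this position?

Nim-sum: 25 ⊕ 1 ⊕ 24 = 0.

0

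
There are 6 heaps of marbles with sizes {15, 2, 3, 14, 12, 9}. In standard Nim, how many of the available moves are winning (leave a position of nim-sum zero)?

3

Compute the nim-sum pairwise:
15 XOR 2 = 13
13 XOR 3 = 14
14 XOR 14 = 0
0 XOR 12 = 12
12 XOR 9 = 5
The overall nim-sum is X = 5. A heap of size p has a winning move iff p XOR X < p (reduce it to p XOR X).
  15: 15 XOR 5 = 10 < 15 — winning move (to 10).
  2: 2 XOR 5 = 7 ≥ 2 — no move.
  3: 3 XOR 5 = 6 ≥ 3 — no move.
  14: 14 XOR 5 = 11 < 14 — winning move (to 11).
  12: 12 XOR 5 = 9 < 12 — winning move (to 9).
  9: 9 XOR 5 = 12 ≥ 9 — no move.
That gives 3 winning moves.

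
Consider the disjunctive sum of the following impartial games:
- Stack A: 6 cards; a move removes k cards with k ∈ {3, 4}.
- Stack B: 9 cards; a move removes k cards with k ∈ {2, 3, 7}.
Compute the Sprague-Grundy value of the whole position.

0

Build the Grundy sequence for stack A with g(k) = mex{g(k−s) : s ∈ {3, 4}, s ≤ k}:
k:     0  1  2  3  4  5  6
g(k):  0  0  0  1  1  1  2
So g(6) = 2.
Grundy values for stack B (subtraction set {2, 3, 7}):
k:     0  1  2  3  4  5  6  7  8  9
g(k):  0  0  1  1  2  0  0  1  1  2
So g(9) = 2.
By the Sprague-Grundy theorem, the Grundy value of a sum of independent games is the XOR of the component values.
Combined value = 2 ⊕ 2 = 0.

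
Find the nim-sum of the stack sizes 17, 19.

In binary:
  10001  (17)
  10011  (19)
  -----
  00010  (2)

2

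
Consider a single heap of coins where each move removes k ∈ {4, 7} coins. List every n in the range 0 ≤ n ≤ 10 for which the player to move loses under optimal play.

0, 1, 2, 3

Build the Grundy sequence with g(k) = mex{g(k−s) : s ∈ {4, 7}, s ≤ k}:
g(0) = mex{} = 0
g(1) = mex{} = 0
g(2) = mex{} = 0
g(3) = mex{} = 0
g(4) = mex{0} = 1
g(5) = mex{0} = 1
g(6) = mex{0} = 1
g(7) = mex{0} = 1
g(8) = mex{0,1} = 2
g(9) = mex{0,1} = 2
g(10) = mex{0,1} = 2
The P-positions (g = 0) in 0..10 are 0, 1, 2, 3.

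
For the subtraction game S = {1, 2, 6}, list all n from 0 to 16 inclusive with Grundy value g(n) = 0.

0, 3, 7, 10, 14

Build the Grundy sequence with g(k) = mex{g(k−s) : s ∈ {1, 2, 6}, s ≤ k}:
k:     0  1  2  3  4  5  6  7  8  9 10 11 12 13 14 15 16
g(k):  0  1  2  0  1  2  3  0  1  2  0  1  2  3  0  1  2
The P-positions (g = 0) in 0..16 are 0, 3, 7, 10, 14.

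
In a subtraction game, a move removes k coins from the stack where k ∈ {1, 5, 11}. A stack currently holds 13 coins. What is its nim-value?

Build the Grundy sequence with g(k) = mex{g(k−s) : s ∈ {1, 5, 11}, s ≤ k}:
k:     0  1  2  3  4  5  6  7  8  9 10 11 12 13
g(k):  0  1  0  1  0  1  0  1  0  1  0  1  0  1
So g(13) = 1.

1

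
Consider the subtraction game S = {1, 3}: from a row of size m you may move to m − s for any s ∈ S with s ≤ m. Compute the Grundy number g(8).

Compute g(0), g(1), … for moves {1, 3}:
g(0) = mex{} = 0
g(1) = mex{0} = 1
g(2) = mex{1} = 0
g(3) = mex{0} = 1
g(4) = mex{1} = 0
g(5) = mex{0} = 1
g(6) = mex{1} = 0
g(7) = mex{0} = 1
g(8) = mex{1} = 0
So g(8) = 0.

0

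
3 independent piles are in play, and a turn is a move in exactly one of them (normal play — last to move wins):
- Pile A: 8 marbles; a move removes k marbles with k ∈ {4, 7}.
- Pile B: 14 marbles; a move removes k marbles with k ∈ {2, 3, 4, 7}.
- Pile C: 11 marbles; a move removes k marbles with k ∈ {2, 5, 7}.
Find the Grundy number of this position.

0

Grundy values for pile A (subtraction set {4, 7}):
k:     0  1  2  3  4  5  6  7  8
g(k):  0  0  0  0  1  1  1  1  2
So g(8) = 2.
Build the Grundy sequence for pile B with g(k) = mex{g(k−s) : s ∈ {2, 3, 4, 7}, s ≤ k}:
g(0) = mex{} = 0
g(1) = mex{} = 0
g(2) = mex{0} = 1
g(3) = mex{0} = 1
g(4) = mex{0,1} = 2
g(5) = mex{0,1} = 2
g(6) = mex{1,2} = 0
g(7) = mex{0,1,2} = 3
g(8) = mex{0,2} = 1
g(9) = mex{0,1,2,3} = 4
g(10) = mex{0,1,3} = 2
g(11) = mex{1,2,3,4} = 0
g(12) = mex{1,2,4} = 0
g(13) = mex{0,2,4} = 1
g(14) = mex{0,2,3} = 1
So g(14) = 1.
Grundy values for pile C (subtraction set {2, 5, 7}):
g(0) = mex{} = 0
g(1) = mex{} = 0
g(2) = mex{0} = 1
g(3) = mex{0} = 1
g(4) = mex{1} = 0
g(5) = mex{0,1} = 2
g(6) = mex{0} = 1
g(7) = mex{0,1,2} = 3
g(8) = mex{0,1} = 2
g(9) = mex{0,1,3} = 2
g(10) = mex{1,2} = 0
g(11) = mex{0,1,2} = 3
So g(11) = 3.
The value of a disjunctive sum is the nim-sum of the parts.
Combined value = 2 ⊕ 1 ⊕ 3 = 0.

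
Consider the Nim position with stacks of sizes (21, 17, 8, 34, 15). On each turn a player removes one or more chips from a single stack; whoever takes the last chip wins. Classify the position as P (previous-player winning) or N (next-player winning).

Compute the nim-sum pairwise:
21 XOR 17 = 4
4 XOR 8 = 12
12 XOR 34 = 46
46 XOR 15 = 33
The nim-sum is 33 ≠ 0, so this is an N-position: the player to move can win.

N-position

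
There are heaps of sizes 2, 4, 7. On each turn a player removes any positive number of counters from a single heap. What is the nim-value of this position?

Compute the nim-sum pairwise:
2 XOR 4 = 6
6 XOR 7 = 1

1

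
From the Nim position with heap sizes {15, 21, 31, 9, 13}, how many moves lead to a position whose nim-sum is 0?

Nim-sum: 15 XOR 21 XOR 31 XOR 9 XOR 13 = 1.
The overall nim-sum is X = 1. A heap of size p has a winning move iff p XOR X < p (reduce it to p XOR X).
  15: 15 XOR 1 = 14 < 15 — winning move (to 14).
  21: 21 XOR 1 = 20 < 21 — winning move (to 20).
  31: 31 XOR 1 = 30 < 31 — winning move (to 30).
  9: 9 XOR 1 = 8 < 9 — winning move (to 8).
  13: 13 XOR 1 = 12 < 13 — winning move (to 12).
That gives 5 winning moves.

5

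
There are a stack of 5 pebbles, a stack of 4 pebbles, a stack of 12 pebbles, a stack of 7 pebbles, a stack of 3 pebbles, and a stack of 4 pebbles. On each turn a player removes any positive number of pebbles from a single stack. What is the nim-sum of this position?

13

Write each in binary and XOR column by column:
  0101  (5)
  0100  (4)
  1100  (12)
  0111  (7)
  0011  (3)
  0100  (4)
  ----
  1101  (13)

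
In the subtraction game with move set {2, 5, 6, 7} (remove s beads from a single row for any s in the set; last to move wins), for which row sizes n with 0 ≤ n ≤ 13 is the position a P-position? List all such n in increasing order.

0, 1, 4, 12, 13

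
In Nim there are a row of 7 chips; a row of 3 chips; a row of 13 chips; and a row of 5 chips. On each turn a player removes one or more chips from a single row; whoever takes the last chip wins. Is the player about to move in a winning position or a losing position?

Compute the nim-sum pairwise:
7 XOR 3 = 4
4 XOR 13 = 9
9 XOR 5 = 12
The nim-sum is 12 ≠ 0, so this is an N-position: the player to move can win.

Winning position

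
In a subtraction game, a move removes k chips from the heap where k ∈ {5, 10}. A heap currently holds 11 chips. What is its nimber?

Compute g(0), g(1), … for moves {5, 10}:
k:     0  1  2  3  4  5  6  7  8  9 10 11
g(k):  0  0  0  0  0  1  1  1  1  1  2  2
So g(11) = 2.

2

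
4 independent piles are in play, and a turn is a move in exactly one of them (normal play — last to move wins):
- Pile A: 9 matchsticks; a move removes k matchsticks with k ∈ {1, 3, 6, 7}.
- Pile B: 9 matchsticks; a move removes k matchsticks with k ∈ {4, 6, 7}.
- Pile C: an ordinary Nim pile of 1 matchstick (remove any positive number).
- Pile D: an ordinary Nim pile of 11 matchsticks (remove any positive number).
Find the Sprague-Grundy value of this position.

11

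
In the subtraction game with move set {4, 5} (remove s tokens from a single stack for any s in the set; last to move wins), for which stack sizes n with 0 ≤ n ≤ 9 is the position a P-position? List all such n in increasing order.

0, 1, 2, 3, 9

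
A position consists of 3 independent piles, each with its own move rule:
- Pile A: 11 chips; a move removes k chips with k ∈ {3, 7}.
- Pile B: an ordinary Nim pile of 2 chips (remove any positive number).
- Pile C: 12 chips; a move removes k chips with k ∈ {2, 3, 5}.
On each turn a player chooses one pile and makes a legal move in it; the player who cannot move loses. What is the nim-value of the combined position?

0

For pile A, compute g(0), g(1), … with moves {3, 7}:
g(0) = mex{} = 0
g(1) = mex{} = 0
g(2) = mex{} = 0
g(3) = mex{0} = 1
g(4) = mex{0} = 1
g(5) = mex{0} = 1
g(6) = mex{1} = 0
g(7) = mex{0,1} = 2
g(8) = mex{0,1} = 2
g(9) = mex{0} = 1
g(10) = mex{1,2} = 0
g(11) = mex{1,2} = 0
So g(11) = 0.
Pile B is a plain Nim pile of size 2, so its Grundy value is 2.
Grundy values for pile C (subtraction set {2, 3, 5}):
g(0) = mex{} = 0
g(1) = mex{} = 0
g(2) = mex{0} = 1
g(3) = mex{0} = 1
g(4) = mex{0,1} = 2
g(5) = mex{0,1} = 2
g(6) = mex{0,1,2} = 3
g(7) = mex{1,2} = 0
g(8) = mex{1,2,3} = 0
g(9) = mex{0,2,3} = 1
g(10) = mex{0,2} = 1
g(11) = mex{0,1,3} = 2
g(12) = mex{0,1} = 2
So g(12) = 2.
By the Sprague-Grundy theorem, the Grundy value of a sum of independent games is the XOR of the component values.
Combined value = 0 XOR 2 XOR 2 = 0.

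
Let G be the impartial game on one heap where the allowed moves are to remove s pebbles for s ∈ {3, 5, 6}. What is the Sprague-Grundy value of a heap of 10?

Grundy values for subtraction set {3, 5, 6}:
k:     0  1  2  3  4  5  6  7  8  9 10
g(k):  0  0  0  1  1  1  2  2  2  0  0
So g(10) = 0.

0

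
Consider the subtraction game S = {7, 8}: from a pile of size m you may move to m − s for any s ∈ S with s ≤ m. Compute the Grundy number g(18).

0

Build the Grundy sequence with g(k) = mex{g(k−s) : s ∈ {7, 8}, s ≤ k}:
k:     0  1  2  3  4  5  6  7  8  9 10 11 12 13 14 15 16 17 18
g(k):  0  0  0  0  0  0  0  1  1  1  1  1  1  1  2  0  0  0  0
So g(18) = 0.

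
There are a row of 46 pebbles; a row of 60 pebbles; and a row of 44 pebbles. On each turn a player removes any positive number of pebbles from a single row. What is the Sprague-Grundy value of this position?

62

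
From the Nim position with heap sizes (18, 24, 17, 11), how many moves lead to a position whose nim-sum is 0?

3

Nim-sum: 18 ^ 24 ^ 17 ^ 11 = 16.
The overall nim-sum is X = 16. A heap of size p has a winning move iff p XOR X < p (reduce it to p XOR X).
  18: 18 XOR 16 = 2 < 18 — winning move (to 2).
  24: 24 XOR 16 = 8 < 24 — winning move (to 8).
  17: 17 XOR 16 = 1 < 17 — winning move (to 1).
  11: 11 XOR 16 = 27 ≥ 11 — no move.
That gives 3 winning moves.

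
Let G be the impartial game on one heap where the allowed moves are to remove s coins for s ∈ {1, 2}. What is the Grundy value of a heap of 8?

2

Build the Grundy sequence with g(k) = mex{g(k−s) : s ∈ {1, 2}, s ≤ k}:
k:     0  1  2  3  4  5  6  7  8
g(k):  0  1  2  0  1  2  0  1  2
So g(8) = 2.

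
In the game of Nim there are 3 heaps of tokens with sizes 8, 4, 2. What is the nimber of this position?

Compute the nim-sum pairwise:
8 ⊕ 4 = 12
12 ⊕ 2 = 14

14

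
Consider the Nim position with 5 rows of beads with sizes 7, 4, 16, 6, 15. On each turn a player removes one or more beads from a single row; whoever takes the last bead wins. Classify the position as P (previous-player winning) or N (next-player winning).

Nim-sum: 7 ⊕ 4 ⊕ 16 ⊕ 6 ⊕ 15 = 26.
The nim-sum is 26 ≠ 0, so this is an N-position: the player to move can win.

N-position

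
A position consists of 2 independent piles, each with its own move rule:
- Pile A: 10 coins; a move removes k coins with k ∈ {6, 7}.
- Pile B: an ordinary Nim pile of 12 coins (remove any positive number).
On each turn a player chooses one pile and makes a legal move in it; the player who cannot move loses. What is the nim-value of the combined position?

13

Grundy values for pile A (subtraction set {6, 7}):
g(0) = mex{} = 0
g(1) = mex{} = 0
g(2) = mex{} = 0
g(3) = mex{} = 0
g(4) = mex{} = 0
g(5) = mex{} = 0
g(6) = mex{0} = 1
g(7) = mex{0} = 1
g(8) = mex{0} = 1
g(9) = mex{0} = 1
g(10) = mex{0} = 1
So g(10) = 1.
Pile B is a plain Nim pile of size 12, so its Grundy value is 12.
The value of a disjunctive sum is the nim-sum of the parts.
Combined value = 1 XOR 12 = 13.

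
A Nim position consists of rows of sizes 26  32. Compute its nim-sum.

58

Nim-sum: 26 XOR 32 = 58.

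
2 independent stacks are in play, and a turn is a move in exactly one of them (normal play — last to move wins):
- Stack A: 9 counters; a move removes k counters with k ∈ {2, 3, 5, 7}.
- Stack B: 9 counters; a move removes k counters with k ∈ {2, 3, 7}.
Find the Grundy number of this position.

2

Grundy values for stack A (subtraction set {2, 3, 5, 7}):
k:     0  1  2  3  4  5  6  7  8  9
g(k):  0  0  1  1  2  2  3  3  4  0
So g(9) = 0.
For stack B, compute g(0), g(1), … with moves {2, 3, 7}:
k:     0  1  2  3  4  5  6  7  8  9
g(k):  0  0  1  1  2  0  0  1  1  2
So g(9) = 2.
By the Sprague-Grundy theorem, the Grundy value of a sum of independent games is the XOR of the component values.
Combined value = 0 ⊕ 2 = 2.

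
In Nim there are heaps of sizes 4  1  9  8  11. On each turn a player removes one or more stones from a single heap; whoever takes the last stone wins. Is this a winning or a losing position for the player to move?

Compute the nim-sum pairwise:
4 ⊕ 1 = 5
5 ⊕ 9 = 12
12 ⊕ 8 = 4
4 ⊕ 11 = 15
The nim-sum is 15 ≠ 0, so this is an N-position: the player to move can win.

Winning position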